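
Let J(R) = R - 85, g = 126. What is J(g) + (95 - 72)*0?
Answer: 41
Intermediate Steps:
J(R) = -85 + R
J(g) + (95 - 72)*0 = (-85 + 126) + (95 - 72)*0 = 41 + 23*0 = 41 + 0 = 41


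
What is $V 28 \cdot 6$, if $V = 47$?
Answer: $7896$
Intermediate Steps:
$V 28 \cdot 6 = 47 \cdot 28 \cdot 6 = 1316 \cdot 6 = 7896$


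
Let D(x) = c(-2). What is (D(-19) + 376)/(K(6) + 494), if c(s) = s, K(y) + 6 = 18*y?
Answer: 187/298 ≈ 0.62752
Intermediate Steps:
K(y) = -6 + 18*y
D(x) = -2
(D(-19) + 376)/(K(6) + 494) = (-2 + 376)/((-6 + 18*6) + 494) = 374/((-6 + 108) + 494) = 374/(102 + 494) = 374/596 = 374*(1/596) = 187/298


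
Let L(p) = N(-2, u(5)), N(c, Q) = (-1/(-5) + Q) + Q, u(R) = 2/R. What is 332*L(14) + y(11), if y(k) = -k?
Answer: 321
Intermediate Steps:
N(c, Q) = ⅕ + 2*Q (N(c, Q) = (-1*(-⅕) + Q) + Q = (⅕ + Q) + Q = ⅕ + 2*Q)
L(p) = 1 (L(p) = ⅕ + 2*(2/5) = ⅕ + 2*(2*(⅕)) = ⅕ + 2*(⅖) = ⅕ + ⅘ = 1)
332*L(14) + y(11) = 332*1 - 1*11 = 332 - 11 = 321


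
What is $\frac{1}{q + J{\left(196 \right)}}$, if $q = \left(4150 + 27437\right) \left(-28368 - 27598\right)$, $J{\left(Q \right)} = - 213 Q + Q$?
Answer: $- \frac{1}{1767839594} \approx -5.6566 \cdot 10^{-10}$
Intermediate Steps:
$J{\left(Q \right)} = - 212 Q$
$q = -1767798042$ ($q = 31587 \left(-55966\right) = -1767798042$)
$\frac{1}{q + J{\left(196 \right)}} = \frac{1}{-1767798042 - 41552} = \frac{1}{-1767839594} = - \frac{1}{1767839594}$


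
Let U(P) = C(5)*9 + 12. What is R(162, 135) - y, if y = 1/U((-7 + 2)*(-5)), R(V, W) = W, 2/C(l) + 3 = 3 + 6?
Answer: 2024/15 ≈ 134.93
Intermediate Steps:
C(l) = ⅓ (C(l) = 2/(-3 + (3 + 6)) = 2/(-3 + 9) = 2/6 = 2*(⅙) = ⅓)
U(P) = 15 (U(P) = (⅓)*9 + 12 = 3 + 12 = 15)
y = 1/15 ≈ 0.066667
R(162, 135) - y = 135 - 1*1/15 = 135 - 1/15 = 2024/15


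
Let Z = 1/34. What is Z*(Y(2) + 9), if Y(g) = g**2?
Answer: 13/34 ≈ 0.38235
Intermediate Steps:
Z = 1/34 ≈ 0.029412
Z*(Y(2) + 9) = (2**2 + 9)/34 = (4 + 9)/34 = (1/34)*13 = 13/34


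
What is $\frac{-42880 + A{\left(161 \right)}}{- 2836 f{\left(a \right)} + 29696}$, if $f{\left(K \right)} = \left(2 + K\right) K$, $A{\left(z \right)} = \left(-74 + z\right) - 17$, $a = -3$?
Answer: $- \frac{21405}{10594} \approx -2.0205$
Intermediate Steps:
$A{\left(z \right)} = -91 + z$
$f{\left(K \right)} = K \left(2 + K\right)$
$\frac{-42880 + A{\left(161 \right)}}{- 2836 f{\left(a \right)} + 29696} = \frac{-42880 + \left(-91 + 161\right)}{- 2836 \left(- 3 \left(2 - 3\right)\right) + 29696} = \frac{-42880 + 70}{- 2836 \left(\left(-3\right) \left(-1\right)\right) + 29696} = - \frac{42810}{\left(-2836\right) 3 + 29696} = - \frac{42810}{-8508 + 29696} = - \frac{42810}{21188} = \left(-42810\right) \frac{1}{21188} = - \frac{21405}{10594}$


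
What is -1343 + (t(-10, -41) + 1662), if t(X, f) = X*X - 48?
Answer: 371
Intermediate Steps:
t(X, f) = -48 + X**2 (t(X, f) = X**2 - 48 = -48 + X**2)
-1343 + (t(-10, -41) + 1662) = -1343 + ((-48 + (-10)**2) + 1662) = -1343 + ((-48 + 100) + 1662) = -1343 + (52 + 1662) = -1343 + 1714 = 371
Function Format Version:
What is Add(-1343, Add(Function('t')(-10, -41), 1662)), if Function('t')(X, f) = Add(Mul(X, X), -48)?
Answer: 371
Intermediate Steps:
Function('t')(X, f) = Add(-48, Pow(X, 2)) (Function('t')(X, f) = Add(Pow(X, 2), -48) = Add(-48, Pow(X, 2)))
Add(-1343, Add(Function('t')(-10, -41), 1662)) = Add(-1343, Add(Add(-48, Pow(-10, 2)), 1662)) = Add(-1343, Add(Add(-48, 100), 1662)) = Add(-1343, Add(52, 1662)) = Add(-1343, 1714) = 371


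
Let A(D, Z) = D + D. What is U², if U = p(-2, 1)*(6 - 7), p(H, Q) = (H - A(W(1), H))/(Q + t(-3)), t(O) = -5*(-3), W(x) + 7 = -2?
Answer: 1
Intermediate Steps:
W(x) = -9 (W(x) = -7 - 2 = -9)
A(D, Z) = 2*D
t(O) = 15
p(H, Q) = (18 + H)/(15 + Q) (p(H, Q) = (H - 2*(-9))/(Q + 15) = (H - 1*(-18))/(15 + Q) = (H + 18)/(15 + Q) = (18 + H)/(15 + Q))
U = -1 (U = ((18 - 2)/(15 + 1))*(6 - 7) = (16/16)*(-1) = ((1/16)*16)*(-1) = 1*(-1) = -1)
U² = (-1)² = 1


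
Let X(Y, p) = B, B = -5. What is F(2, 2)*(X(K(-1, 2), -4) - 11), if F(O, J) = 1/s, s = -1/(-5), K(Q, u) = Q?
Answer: -80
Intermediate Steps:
s = ⅕ (s = -1*(-⅕) = ⅕ ≈ 0.20000)
X(Y, p) = -5
F(O, J) = 5 (F(O, J) = 1/(⅕) = 5)
F(2, 2)*(X(K(-1, 2), -4) - 11) = 5*(-5 - 11) = 5*(-16) = -80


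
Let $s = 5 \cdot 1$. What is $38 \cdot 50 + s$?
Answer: $1905$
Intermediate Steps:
$s = 5$
$38 \cdot 50 + s = 38 \cdot 50 + 5 = 1900 + 5 = 1905$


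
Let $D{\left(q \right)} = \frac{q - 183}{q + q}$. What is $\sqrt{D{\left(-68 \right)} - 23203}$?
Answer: $\frac{i \sqrt{107282138}}{68} \approx 152.32 i$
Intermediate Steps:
$D{\left(q \right)} = \frac{-183 + q}{2 q}$
$\sqrt{D{\left(-68 \right)} - 23203} = \sqrt{\frac{-183 - 68}{2 \left(-68\right)} - 23203} = \sqrt{\frac{1}{2} \left(- \frac{1}{68}\right) \left(-251\right) - 23203} = \sqrt{\frac{251}{136} - 23203} = \sqrt{- \frac{3155357}{136}} = \frac{i \sqrt{107282138}}{68}$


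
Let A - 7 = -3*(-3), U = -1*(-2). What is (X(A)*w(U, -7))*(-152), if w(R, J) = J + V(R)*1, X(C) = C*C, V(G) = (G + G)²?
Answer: -350208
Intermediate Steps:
U = 2
V(G) = 4*G² (V(G) = (2*G)² = 4*G²)
A = 16 (A = 7 - 3*(-3) = 7 + 9 = 16)
X(C) = C²
w(R, J) = J + 4*R² (w(R, J) = J + (4*R²)*1 = J + 4*R²)
(X(A)*w(U, -7))*(-152) = (16²*(-7 + 4*2²))*(-152) = (256*(-7 + 4*4))*(-152) = (256*(-7 + 16))*(-152) = (256*9)*(-152) = 2304*(-152) = -350208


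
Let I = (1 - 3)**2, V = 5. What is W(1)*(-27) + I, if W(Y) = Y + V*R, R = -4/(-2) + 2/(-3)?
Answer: -203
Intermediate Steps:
R = 4/3 (R = -4*(-1/2) + 2*(-1/3) = 2 - 2/3 = 4/3 ≈ 1.3333)
W(Y) = 20/3 + Y (W(Y) = Y + 5*(4/3) = Y + 20/3 = 20/3 + Y)
I = 4 (I = (-2)**2 = 4)
W(1)*(-27) + I = (20/3 + 1)*(-27) + 4 = (23/3)*(-27) + 4 = -207 + 4 = -203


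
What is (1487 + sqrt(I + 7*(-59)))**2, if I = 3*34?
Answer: (1487 + I*sqrt(311))**2 ≈ 2.2109e+6 + 5.245e+4*I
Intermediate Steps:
I = 102
(1487 + sqrt(I + 7*(-59)))**2 = (1487 + sqrt(102 + 7*(-59)))**2 = (1487 + sqrt(102 - 413))**2 = (1487 + sqrt(-311))**2 = (1487 + I*sqrt(311))**2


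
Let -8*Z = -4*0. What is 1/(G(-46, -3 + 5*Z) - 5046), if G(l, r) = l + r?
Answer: -1/5095 ≈ -0.00019627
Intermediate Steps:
Z = 0 (Z = -(-1)*0/2 = -⅛*0 = 0)
1/(G(-46, -3 + 5*Z) - 5046) = 1/((-46 + (-3 + 5*0)) - 5046) = 1/((-46 + (-3 + 0)) - 5046) = 1/((-46 - 3) - 5046) = 1/(-49 - 5046) = 1/(-5095) = -1/5095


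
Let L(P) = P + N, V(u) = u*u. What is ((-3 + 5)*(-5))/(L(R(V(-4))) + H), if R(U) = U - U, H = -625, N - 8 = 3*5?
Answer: 5/301 ≈ 0.016611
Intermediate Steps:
V(u) = u²
N = 23 (N = 8 + 3*5 = 8 + 15 = 23)
R(U) = 0
L(P) = 23 + P (L(P) = P + 23 = 23 + P)
((-3 + 5)*(-5))/(L(R(V(-4))) + H) = ((-3 + 5)*(-5))/((23 + 0) - 625) = (2*(-5))/(23 - 625) = -10/(-602) = -1/602*(-10) = 5/301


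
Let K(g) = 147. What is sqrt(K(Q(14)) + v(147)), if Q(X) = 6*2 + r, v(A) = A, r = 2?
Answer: 7*sqrt(6) ≈ 17.146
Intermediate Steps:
Q(X) = 14 (Q(X) = 6*2 + 2 = 12 + 2 = 14)
sqrt(K(Q(14)) + v(147)) = sqrt(147 + 147) = sqrt(294) = 7*sqrt(6)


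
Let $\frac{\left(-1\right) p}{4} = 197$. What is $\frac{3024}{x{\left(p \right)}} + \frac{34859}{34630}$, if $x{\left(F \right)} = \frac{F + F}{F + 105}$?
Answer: $\frac{8947432843}{6822110} \approx 1311.5$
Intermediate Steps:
$p = -788$ ($p = \left(-4\right) 197 = -788$)
$x{\left(F \right)} = \frac{2 F}{105 + F}$
$\frac{3024}{x{\left(p \right)}} + \frac{34859}{34630} = \frac{3024}{2 \left(-788\right) \frac{1}{105 - 788}} + \frac{34859}{34630} = \frac{3024}{2 \left(-788\right) \frac{1}{-683}} + 34859 \cdot \frac{1}{34630} = \frac{3024}{2 \left(-788\right) \left(- \frac{1}{683}\right)} + \frac{34859}{34630} = \frac{3024}{\frac{1576}{683}} + \frac{34859}{34630} = 3024 \cdot \frac{683}{1576} + \frac{34859}{34630} = \frac{258174}{197} + \frac{34859}{34630} = \frac{8947432843}{6822110}$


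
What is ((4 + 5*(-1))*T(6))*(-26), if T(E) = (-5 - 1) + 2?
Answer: -104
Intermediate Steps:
T(E) = -4 (T(E) = -6 + 2 = -4)
((4 + 5*(-1))*T(6))*(-26) = ((4 + 5*(-1))*(-4))*(-26) = ((4 - 5)*(-4))*(-26) = -1*(-4)*(-26) = 4*(-26) = -104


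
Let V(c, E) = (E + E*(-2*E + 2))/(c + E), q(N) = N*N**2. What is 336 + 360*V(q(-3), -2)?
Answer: 14784/29 ≈ 509.79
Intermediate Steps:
q(N) = N**3
V(c, E) = (E + E*(2 - 2*E))/(E + c)
336 + 360*V(q(-3), -2) = 336 + 360*(-2*(3 - 2*(-2))/(-2 + (-3)**3)) = 336 + 360*(-2*(3 + 4)/(-2 - 27)) = 336 + 360*(-2*7/(-29)) = 336 + 360*(-2*(-1/29)*7) = 336 + 360*(14/29) = 336 + 5040/29 = 14784/29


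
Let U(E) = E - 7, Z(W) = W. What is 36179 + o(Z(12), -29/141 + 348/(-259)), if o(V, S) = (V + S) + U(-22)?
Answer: 1320543499/36519 ≈ 36160.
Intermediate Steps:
U(E) = -7 + E
o(V, S) = -29 + S + V (o(V, S) = (V + S) + (-7 - 22) = (S + V) - 29 = -29 + S + V)
36179 + o(Z(12), -29/141 + 348/(-259)) = 36179 + (-29 + (-29/141 + 348/(-259)) + 12) = 36179 + (-29 + (-29*1/141 + 348*(-1/259)) + 12) = 36179 + (-29 + (-29/141 - 348/259) + 12) = 36179 + (-29 - 56579/36519 + 12) = 36179 - 677402/36519 = 1320543499/36519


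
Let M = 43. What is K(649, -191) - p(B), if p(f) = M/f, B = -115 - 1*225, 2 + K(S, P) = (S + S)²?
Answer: 572832723/340 ≈ 1.6848e+6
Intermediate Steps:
K(S, P) = -2 + 4*S² (K(S, P) = -2 + (S + S)² = -2 + (2*S)² = -2 + 4*S²)
B = -340 (B = -115 - 225 = -340)
p(f) = 43/f
K(649, -191) - p(B) = (-2 + 4*649²) - 43/(-340) = (-2 + 4*421201) - 43*(-1)/340 = (-2 + 1684804) - 1*(-43/340) = 1684802 + 43/340 = 572832723/340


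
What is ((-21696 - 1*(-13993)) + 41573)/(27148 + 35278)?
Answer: 16935/31213 ≈ 0.54256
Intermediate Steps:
((-21696 - 1*(-13993)) + 41573)/(27148 + 35278) = ((-21696 + 13993) + 41573)/62426 = (-7703 + 41573)*(1/62426) = 33870*(1/62426) = 16935/31213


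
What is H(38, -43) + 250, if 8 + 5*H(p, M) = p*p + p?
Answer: 2724/5 ≈ 544.80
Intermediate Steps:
H(p, M) = -8/5 + p/5 + p²/5 (H(p, M) = -8/5 + (p*p + p)/5 = -8/5 + (p² + p)/5 = -8/5 + (p + p²)/5 = -8/5 + (p/5 + p²/5) = -8/5 + p/5 + p²/5)
H(38, -43) + 250 = (-8/5 + (⅕)*38 + (⅕)*38²) + 250 = (-8/5 + 38/5 + (⅕)*1444) + 250 = (-8/5 + 38/5 + 1444/5) + 250 = 1474/5 + 250 = 2724/5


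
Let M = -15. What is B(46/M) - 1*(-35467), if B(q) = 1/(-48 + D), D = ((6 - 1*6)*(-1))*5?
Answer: 1702415/48 ≈ 35467.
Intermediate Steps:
D = 0 (D = ((6 - 6)*(-1))*5 = (0*(-1))*5 = 0*5 = 0)
B(q) = -1/48 (B(q) = 1/(-48 + 0) = 1/(-48) = -1/48)
B(46/M) - 1*(-35467) = -1/48 - 1*(-35467) = -1/48 + 35467 = 1702415/48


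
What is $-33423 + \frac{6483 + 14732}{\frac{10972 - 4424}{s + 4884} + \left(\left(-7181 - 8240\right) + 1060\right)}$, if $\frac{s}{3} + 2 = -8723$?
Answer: $- \frac{10220088726942}{305766599} \approx -33425.0$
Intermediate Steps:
$s = -26175$ ($s = -6 + 3 \left(-8723\right) = -6 - 26169 = -26175$)
$-33423 + \frac{6483 + 14732}{\frac{10972 - 4424}{s + 4884} + \left(\left(-7181 - 8240\right) + 1060\right)} = -33423 + \frac{6483 + 14732}{\frac{10972 - 4424}{-26175 + 4884} + \left(\left(-7181 - 8240\right) + 1060\right)} = -33423 + \frac{21215}{\frac{6548}{-21291} + \left(-15421 + 1060\right)} = -33423 + \frac{21215}{6548 \left(- \frac{1}{21291}\right) - 14361} = -33423 + \frac{21215}{- \frac{6548}{21291} - 14361} = -33423 + \frac{21215}{- \frac{305766599}{21291}} = -33423 + 21215 \left(- \frac{21291}{305766599}\right) = -33423 - \frac{451688565}{305766599} = - \frac{10220088726942}{305766599}$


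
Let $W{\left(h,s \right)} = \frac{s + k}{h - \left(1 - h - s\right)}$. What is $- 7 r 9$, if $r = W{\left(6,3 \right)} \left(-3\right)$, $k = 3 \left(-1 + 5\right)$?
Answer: $\frac{405}{2} \approx 202.5$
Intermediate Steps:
$k = 12$ ($k = 3 \cdot 4 = 12$)
$W{\left(h,s \right)} = \frac{12 + s}{-1 + s + 2 h}$ ($W{\left(h,s \right)} = \frac{s + 12}{h - \left(1 - h - s\right)} = \frac{12 + s}{h + \left(-1 + h + s\right)} = \frac{12 + s}{-1 + s + 2 h}$)
$r = - \frac{45}{14}$ ($r = \frac{12 + 3}{-1 + 3 + 2 \cdot 6} \left(-3\right) = \frac{1}{-1 + 3 + 12} \cdot 15 \left(-3\right) = \frac{1}{14} \cdot 15 \left(-3\right) = \frac{15}{14} \left(-3\right) = - \frac{45}{14} \approx -3.2143$)
$- 7 r 9 = \left(-7\right) \left(- \frac{45}{14}\right) 9 = \frac{45}{2} \cdot 9 = \frac{405}{2}$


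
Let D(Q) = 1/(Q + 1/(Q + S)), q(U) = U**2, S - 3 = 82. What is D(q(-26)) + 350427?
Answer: 180272615360/514437 ≈ 3.5043e+5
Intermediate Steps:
S = 85 (S = 3 + 82 = 85)
D(Q) = 1/(Q + 1/(85 + Q)) (D(Q) = 1/(Q + 1/(Q + 85)) = 1/(Q + 1/(85 + Q)))
D(q(-26)) + 350427 = (85 + (-26)**2)/(1 + ((-26)**2)**2 + 85*(-26)**2) + 350427 = (85 + 676)/(1 + 676**2 + 85*676) + 350427 = 761/(1 + 456976 + 57460) + 350427 = 761/514437 + 350427 = 180272615360/514437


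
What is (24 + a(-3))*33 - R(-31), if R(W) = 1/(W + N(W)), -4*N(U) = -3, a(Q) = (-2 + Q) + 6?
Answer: 99829/121 ≈ 825.03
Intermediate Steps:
a(Q) = 4 + Q
N(U) = ¾ (N(U) = -¼*(-3) = ¾)
R(W) = 1/(¾ + W) (R(W) = 1/(W + ¾) = 1/(¾ + W))
(24 + a(-3))*33 - R(-31) = (24 + (4 - 3))*33 - 4/(3 + 4*(-31)) = (24 + 1)*33 - 4/(3 - 124) = 25*33 - 4/(-121) = 825 - 4*(-1)/121 = 825 - 1*(-4/121) = 825 + 4/121 = 99829/121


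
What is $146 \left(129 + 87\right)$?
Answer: $31536$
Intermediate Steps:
$146 \left(129 + 87\right) = 146 \cdot 216 = 31536$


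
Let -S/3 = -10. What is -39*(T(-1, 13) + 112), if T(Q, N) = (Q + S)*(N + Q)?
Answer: -17940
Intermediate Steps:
S = 30 (S = -3*(-10) = 30)
T(Q, N) = (30 + Q)*(N + Q) (T(Q, N) = (Q + 30)*(N + Q) = (30 + Q)*(N + Q))
-39*(T(-1, 13) + 112) = -39*(((-1)² + 30*13 + 30*(-1) + 13*(-1)) + 112) = -39*((1 + 390 - 30 - 13) + 112) = -39*(348 + 112) = -39*460 = -17940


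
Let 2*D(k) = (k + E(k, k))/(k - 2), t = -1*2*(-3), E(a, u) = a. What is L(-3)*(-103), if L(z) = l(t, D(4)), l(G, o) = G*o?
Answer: -1236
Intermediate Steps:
t = 6 (t = -2*(-3) = 6)
D(k) = k/(-2 + k) (D(k) = ((k + k)/(k - 2))/2 = ((2*k)/(-2 + k))/2 = (2*k/(-2 + k))/2 = k/(-2 + k))
L(z) = 12 (L(z) = 6*(4/(-2 + 4)) = 6*(4/2) = 6*(4*(½)) = 6*2 = 12)
L(-3)*(-103) = 12*(-103) = -1236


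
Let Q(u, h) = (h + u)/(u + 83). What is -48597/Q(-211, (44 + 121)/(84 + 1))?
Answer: -52873536/1777 ≈ -29754.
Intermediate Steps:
Q(u, h) = (h + u)/(83 + u)
-48597/Q(-211, (44 + 121)/(84 + 1)) = -48597*(83 - 211)/((44 + 121)/(84 + 1) - 211) = -48597*(-128/(165/85 - 211)) = -48597*(-128/(165*(1/85) - 211)) = -48597*(-128/(33/17 - 211)) = -48597/((-1/128*(-3554/17))) = -48597/1777/1088 = -48597*1088/1777 = -52873536/1777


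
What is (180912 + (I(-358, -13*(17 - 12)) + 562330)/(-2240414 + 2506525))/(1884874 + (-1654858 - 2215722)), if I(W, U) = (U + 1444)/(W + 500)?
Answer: -2278779817061/25011795243324 ≈ -0.091108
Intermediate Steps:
I(W, U) = (1444 + U)/(500 + W)
(180912 + (I(-358, -13*(17 - 12)) + 562330)/(-2240414 + 2506525))/(1884874 + (-1654858 - 2215722)) = (180912 + ((1444 - 13*(17 - 12))/(500 - 358) + 562330)/(-2240414 + 2506525))/(1884874 + (-1654858 - 2215722)) = (180912 + ((1444 - 13*5)/142 + 562330)/266111)/(1884874 - 3870580) = (180912 + ((1444 - 65)/142 + 562330)*(1/266111))/(-1985706) = (180912 + ((1/142)*1379 + 562330)*(1/266111))*(-1/1985706) = (180912 + (1379/142 + 562330)*(1/266111))*(-1/1985706) = (180912 + (79852239/142)*(1/266111))*(-1/1985706) = (180912 + 79852239/37787762)*(-1/1985706) = (6836339451183/37787762)*(-1/1985706) = -2278779817061/25011795243324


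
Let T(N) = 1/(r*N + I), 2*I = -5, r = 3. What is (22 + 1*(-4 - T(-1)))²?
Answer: 40000/121 ≈ 330.58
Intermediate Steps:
I = -5/2 (I = (½)*(-5) = -5/2 ≈ -2.5000)
T(N) = 1/(-5/2 + 3*N) (T(N) = 1/(3*N - 5/2) = 1/(-5/2 + 3*N))
(22 + 1*(-4 - T(-1)))² = (22 + 1*(-4 - 2/(-5 + 6*(-1))))² = (22 + 1*(-4 - 2/(-5 - 6)))² = (22 + 1*(-4 - 2/(-11)))² = (22 + 1*(-4 - 2*(-1)/11))² = (22 + 1*(-4 - 1*(-2/11)))² = (22 + 1*(-4 + 2/11))² = (22 + 1*(-42/11))² = (22 - 42/11)² = (200/11)² = 40000/121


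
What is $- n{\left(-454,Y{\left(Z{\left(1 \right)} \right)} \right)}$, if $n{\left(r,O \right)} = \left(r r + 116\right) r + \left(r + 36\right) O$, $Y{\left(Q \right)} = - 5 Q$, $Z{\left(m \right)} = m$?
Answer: $93627238$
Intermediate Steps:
$n{\left(r,O \right)} = O \left(36 + r\right) + r \left(116 + r^{2}\right)$ ($n{\left(r,O \right)} = \left(r^{2} + 116\right) r + \left(36 + r\right) O = \left(116 + r^{2}\right) r + O \left(36 + r\right) = r \left(116 + r^{2}\right) + O \left(36 + r\right) = O \left(36 + r\right) + r \left(116 + r^{2}\right)$)
$- n{\left(-454,Y{\left(Z{\left(1 \right)} \right)} \right)} = - (\left(-454\right)^{3} + 36 \left(\left(-5\right) 1\right) + 116 \left(-454\right) + \left(-5\right) 1 \left(-454\right)) = - (-93576664 + 36 \left(-5\right) - 52664 - -2270) = - (-93576664 - 180 - 52664 + 2270) = \left(-1\right) \left(-93627238\right) = 93627238$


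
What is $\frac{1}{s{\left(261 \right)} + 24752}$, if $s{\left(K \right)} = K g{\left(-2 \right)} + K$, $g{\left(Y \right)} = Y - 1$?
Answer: $\frac{1}{24230} \approx 4.1271 \cdot 10^{-5}$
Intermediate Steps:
$g{\left(Y \right)} = -1 + Y$ ($g{\left(Y \right)} = Y - 1 = -1 + Y$)
$s{\left(K \right)} = - 2 K$ ($s{\left(K \right)} = K \left(-1 - 2\right) + K = K \left(-3\right) + K = - 3 K + K = - 2 K$)
$\frac{1}{s{\left(261 \right)} + 24752} = \frac{1}{\left(-2\right) 261 + 24752} = \frac{1}{-522 + 24752} = \frac{1}{24230}$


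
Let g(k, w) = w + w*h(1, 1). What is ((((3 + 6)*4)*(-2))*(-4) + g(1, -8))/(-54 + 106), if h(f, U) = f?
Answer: 68/13 ≈ 5.2308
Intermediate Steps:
g(k, w) = 2*w (g(k, w) = w + w*1 = w + w = 2*w)
((((3 + 6)*4)*(-2))*(-4) + g(1, -8))/(-54 + 106) = ((((3 + 6)*4)*(-2))*(-4) + 2*(-8))/(-54 + 106) = (((9*4)*(-2))*(-4) - 16)/52 = ((36*(-2))*(-4) - 16)*(1/52) = (-72*(-4) - 16)*(1/52) = (288 - 16)*(1/52) = 272*(1/52) = 68/13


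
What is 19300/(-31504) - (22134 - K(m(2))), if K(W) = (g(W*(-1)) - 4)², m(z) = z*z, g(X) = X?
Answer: -173828145/7876 ≈ -22071.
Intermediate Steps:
m(z) = z²
K(W) = (-4 - W)² (K(W) = (W*(-1) - 4)² = (-W - 4)² = (-4 - W)²)
19300/(-31504) - (22134 - K(m(2))) = 19300/(-31504) - (22134 - (4 + 2²)²) = 19300*(-1/31504) - (22134 - (4 + 4)²) = -4825/7876 - (22134 - 1*8²) = -4825/7876 - (22134 - 1*64) = -4825/7876 - (22134 - 64) = -4825/7876 - 1*22070 = -4825/7876 - 22070 = -173828145/7876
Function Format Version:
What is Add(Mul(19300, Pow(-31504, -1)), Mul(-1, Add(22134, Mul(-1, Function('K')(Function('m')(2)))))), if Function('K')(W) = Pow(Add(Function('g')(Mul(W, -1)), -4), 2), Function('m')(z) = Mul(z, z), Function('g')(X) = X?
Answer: Rational(-173828145, 7876) ≈ -22071.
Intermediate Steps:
Function('m')(z) = Pow(z, 2)
Function('K')(W) = Pow(Add(-4, Mul(-1, W)), 2) (Function('K')(W) = Pow(Add(Mul(W, -1), -4), 2) = Pow(Add(Mul(-1, W), -4), 2) = Pow(Add(-4, Mul(-1, W)), 2))
Add(Mul(19300, Pow(-31504, -1)), Mul(-1, Add(22134, Mul(-1, Function('K')(Function('m')(2)))))) = Add(Mul(19300, Pow(-31504, -1)), Mul(-1, Add(22134, Mul(-1, Pow(Add(4, Pow(2, 2)), 2))))) = Add(Mul(19300, Rational(-1, 31504)), Mul(-1, Add(22134, Mul(-1, Pow(Add(4, 4), 2))))) = Add(Rational(-4825, 7876), Mul(-1, Add(22134, Mul(-1, Pow(8, 2))))) = Add(Rational(-4825, 7876), Mul(-1, Add(22134, Mul(-1, 64)))) = Add(Rational(-4825, 7876), Mul(-1, Add(22134, -64))) = Add(Rational(-4825, 7876), Mul(-1, 22070)) = Add(Rational(-4825, 7876), -22070) = Rational(-173828145, 7876)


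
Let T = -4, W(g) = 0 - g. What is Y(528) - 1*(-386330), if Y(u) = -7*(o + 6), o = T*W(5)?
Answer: 386148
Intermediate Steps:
W(g) = -g
o = 20 (o = -(-4)*5 = -4*(-5) = 20)
Y(u) = -182 (Y(u) = -7*(20 + 6) = -7*26 = -182)
Y(528) - 1*(-386330) = -182 - 1*(-386330) = -182 + 386330 = 386148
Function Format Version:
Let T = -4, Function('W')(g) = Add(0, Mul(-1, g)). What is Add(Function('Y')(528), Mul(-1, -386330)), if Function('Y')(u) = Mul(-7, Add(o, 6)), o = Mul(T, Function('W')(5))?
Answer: 386148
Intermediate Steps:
Function('W')(g) = Mul(-1, g)
o = 20 (o = Mul(-4, Mul(-1, 5)) = Mul(-4, -5) = 20)
Function('Y')(u) = -182 (Function('Y')(u) = Mul(-7, Add(20, 6)) = Mul(-7, 26) = -182)
Add(Function('Y')(528), Mul(-1, -386330)) = Add(-182, Mul(-1, -386330)) = Add(-182, 386330) = 386148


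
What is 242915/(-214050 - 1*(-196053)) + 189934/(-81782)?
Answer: -11642158364/735915327 ≈ -15.820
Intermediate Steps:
242915/(-214050 - 1*(-196053)) + 189934/(-81782) = 242915/(-214050 + 196053) + 189934*(-1/81782) = 242915/(-17997) - 94967/40891 = 242915*(-1/17997) - 94967/40891 = -242915/17997 - 94967/40891 = -11642158364/735915327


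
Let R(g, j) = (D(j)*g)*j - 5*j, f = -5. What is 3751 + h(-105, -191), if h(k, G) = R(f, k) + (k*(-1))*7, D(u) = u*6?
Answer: -325739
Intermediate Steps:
D(u) = 6*u
R(g, j) = -5*j + 6*g*j**2 (R(g, j) = ((6*j)*g)*j - 5*j = (6*g*j)*j - 5*j = 6*g*j**2 - 5*j = -5*j + 6*g*j**2)
h(k, G) = -7*k + k*(-5 - 30*k) (h(k, G) = k*(-5 + 6*(-5)*k) + (k*(-1))*7 = k*(-5 - 30*k) - k*7 = k*(-5 - 30*k) - 7*k = -7*k + k*(-5 - 30*k))
3751 + h(-105, -191) = 3751 + 6*(-105)*(-2 - 5*(-105)) = 3751 + 6*(-105)*(-2 + 525) = 3751 + 6*(-105)*523 = 3751 - 329490 = -325739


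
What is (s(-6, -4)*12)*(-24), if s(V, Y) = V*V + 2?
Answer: -10944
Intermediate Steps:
s(V, Y) = 2 + V² (s(V, Y) = V² + 2 = 2 + V²)
(s(-6, -4)*12)*(-24) = ((2 + (-6)²)*12)*(-24) = ((2 + 36)*12)*(-24) = (38*12)*(-24) = 456*(-24) = -10944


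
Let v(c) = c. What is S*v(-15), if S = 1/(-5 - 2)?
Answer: 15/7 ≈ 2.1429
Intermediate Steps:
S = -1/7 (S = 1/(-7) = -1/7 ≈ -0.14286)
S*v(-15) = -1/7*(-15) = 15/7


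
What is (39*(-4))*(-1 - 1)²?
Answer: -624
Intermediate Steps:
(39*(-4))*(-1 - 1)² = -156*(-2)² = -156*4 = -624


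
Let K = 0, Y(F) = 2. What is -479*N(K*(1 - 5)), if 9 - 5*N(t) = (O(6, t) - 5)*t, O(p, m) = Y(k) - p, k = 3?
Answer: -4311/5 ≈ -862.20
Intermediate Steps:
O(p, m) = 2 - p
N(t) = 9/5 + 9*t/5 (N(t) = 9/5 - ((2 - 1*6) - 5)*t/5 = 9/5 - ((2 - 6) - 5)*t/5 = 9/5 - (-4 - 5)*t/5 = 9/5 - (-9)*t/5 = 9/5 + 9*t/5)
-479*N(K*(1 - 5)) = -479*(9/5 + 9*(0*(1 - 5))/5) = -479*(9/5 + 9*(0*(-4))/5) = -479*(9/5 + (9/5)*0) = -479*(9/5 + 0) = -479*9/5 = -4311/5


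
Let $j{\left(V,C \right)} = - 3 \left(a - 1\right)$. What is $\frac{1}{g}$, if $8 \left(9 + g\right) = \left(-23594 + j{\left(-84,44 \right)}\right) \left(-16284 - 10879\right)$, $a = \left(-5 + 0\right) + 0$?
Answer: $\frac{1}{80049352} \approx 1.2492 \cdot 10^{-8}$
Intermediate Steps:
$a = -5$ ($a = -5 + 0 = -5$)
$j{\left(V,C \right)} = 18$ ($j{\left(V,C \right)} = - 3 \left(-5 - 1\right) = \left(-3\right) \left(-6\right) = 18$)
$g = 80049352$ ($g = -9 + \frac{\left(-23594 + 18\right) \left(-16284 - 10879\right)}{8} = -9 + \frac{\left(-23576\right) \left(-27163\right)}{8} = -9 + \frac{1}{8} \cdot 640394888 = -9 + 80049361 = 80049352$)
$\frac{1}{g} = \frac{1}{80049352}$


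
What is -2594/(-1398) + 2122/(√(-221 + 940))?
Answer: 1297/699 + 2122*√719/719 ≈ 80.993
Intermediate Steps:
-2594/(-1398) + 2122/(√(-221 + 940)) = -2594*(-1/1398) + 2122/(√719) = 1297/699 + 2122*(√719/719) = 1297/699 + 2122*√719/719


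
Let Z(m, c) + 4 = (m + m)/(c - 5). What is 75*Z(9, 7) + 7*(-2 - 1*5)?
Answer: 326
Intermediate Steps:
Z(m, c) = -4 + 2*m/(-5 + c) (Z(m, c) = -4 + (m + m)/(c - 5) = -4 + (2*m)/(-5 + c) = -4 + 2*m/(-5 + c))
75*Z(9, 7) + 7*(-2 - 1*5) = 75*(2*(10 + 9 - 2*7)/(-5 + 7)) + 7*(-2 - 1*5) = 75*(2*(10 + 9 - 14)/2) + 7*(-2 - 5) = 75*(2*(1/2)*5) + 7*(-7) = 75*5 - 49 = 375 - 49 = 326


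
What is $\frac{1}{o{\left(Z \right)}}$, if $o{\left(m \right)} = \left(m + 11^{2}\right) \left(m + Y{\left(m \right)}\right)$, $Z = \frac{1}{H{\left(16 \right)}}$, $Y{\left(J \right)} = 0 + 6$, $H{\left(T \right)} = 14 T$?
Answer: $\frac{50176}{36456225} \approx 0.0013763$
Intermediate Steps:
$Y{\left(J \right)} = 6$
$Z = \frac{1}{224}$ ($Z = \frac{1}{14 \cdot 16} = \frac{1}{224} \approx 0.0044643$)
$o{\left(m \right)} = \left(6 + m\right) \left(121 + m\right)$ ($o{\left(m \right)} = \left(m + 11^{2}\right) \left(m + 6\right) = \left(m + 121\right) \left(6 + m\right) = \left(121 + m\right) \left(6 + m\right) = \left(6 + m\right) \left(121 + m\right)$)
$\frac{1}{o{\left(Z \right)}} = \frac{1}{726 + \left(\frac{1}{224}\right)^{2} + 127 \cdot \frac{1}{224}} = \frac{1}{726 + \frac{1}{50176} + \frac{127}{224}} = \frac{1}{\frac{36456225}{50176}} = \frac{50176}{36456225}$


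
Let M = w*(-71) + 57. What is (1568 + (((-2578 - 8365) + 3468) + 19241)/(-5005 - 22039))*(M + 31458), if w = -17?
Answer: 346797785293/6761 ≈ 5.1294e+7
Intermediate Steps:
M = 1264 (M = -17*(-71) + 57 = 1207 + 57 = 1264)
(1568 + (((-2578 - 8365) + 3468) + 19241)/(-5005 - 22039))*(M + 31458) = (1568 + (((-2578 - 8365) + 3468) + 19241)/(-5005 - 22039))*(1264 + 31458) = (1568 + ((-10943 + 3468) + 19241)/(-27044))*32722 = (1568 + (-7475 + 19241)*(-1/27044))*32722 = (1568 + 11766*(-1/27044))*32722 = (1568 - 5883/13522)*32722 = (21196613/13522)*32722 = 346797785293/6761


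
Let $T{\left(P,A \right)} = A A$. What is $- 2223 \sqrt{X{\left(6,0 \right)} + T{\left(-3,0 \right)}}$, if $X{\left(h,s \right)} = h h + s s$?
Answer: $-13338$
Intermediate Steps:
$T{\left(P,A \right)} = A^{2}$
$X{\left(h,s \right)} = h^{2} + s^{2}$
$- 2223 \sqrt{X{\left(6,0 \right)} + T{\left(-3,0 \right)}} = - 2223 \sqrt{\left(6^{2} + 0^{2}\right) + 0^{2}} = - 2223 \sqrt{\left(36 + 0\right) + 0} = - 2223 \sqrt{36 + 0} = - 2223 \sqrt{36} = \left(-2223\right) 6 = -13338$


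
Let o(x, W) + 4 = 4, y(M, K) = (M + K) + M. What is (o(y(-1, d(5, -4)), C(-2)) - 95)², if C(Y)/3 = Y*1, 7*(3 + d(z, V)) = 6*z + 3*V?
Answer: 9025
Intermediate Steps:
d(z, V) = -3 + 3*V/7 + 6*z/7 (d(z, V) = -3 + (6*z + 3*V)/7 = -3 + (3*V + 6*z)/7 = -3 + (3*V/7 + 6*z/7) = -3 + 3*V/7 + 6*z/7)
y(M, K) = K + 2*M (y(M, K) = (K + M) + M = K + 2*M)
C(Y) = 3*Y (C(Y) = 3*(Y*1) = 3*Y)
o(x, W) = 0 (o(x, W) = -4 + 4 = 0)
(o(y(-1, d(5, -4)), C(-2)) - 95)² = (0 - 95)² = (-95)² = 9025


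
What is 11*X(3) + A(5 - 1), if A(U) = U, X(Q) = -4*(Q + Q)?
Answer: -260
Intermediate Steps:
X(Q) = -8*Q
11*X(3) + A(5 - 1) = 11*(-8*3) + (5 - 1) = 11*(-24) + 4 = -264 + 4 = -260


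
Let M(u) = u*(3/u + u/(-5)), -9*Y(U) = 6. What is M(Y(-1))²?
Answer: 17161/2025 ≈ 8.4746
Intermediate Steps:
Y(U) = -⅔ (Y(U) = -⅑*6 = -⅔)
M(u) = u*(3/u - u/5) (M(u) = u*(3/u + u*(-⅕)) = u*(3/u - u/5))
M(Y(-1))² = (3 - (-⅔)²/5)² = (3 - ⅕*4/9)² = (3 - 4/45)² = (131/45)² = 17161/2025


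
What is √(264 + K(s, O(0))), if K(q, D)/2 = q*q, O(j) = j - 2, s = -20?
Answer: 2*√266 ≈ 32.619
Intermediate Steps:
O(j) = -2 + j
K(q, D) = 2*q² (K(q, D) = 2*(q*q) = 2*q²)
√(264 + K(s, O(0))) = √(264 + 2*(-20)²) = √(264 + 2*400) = √(264 + 800) = √1064 = 2*√266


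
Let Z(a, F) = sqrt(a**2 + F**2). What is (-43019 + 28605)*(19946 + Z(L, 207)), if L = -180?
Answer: -287501644 - 129726*sqrt(929) ≈ -2.9146e+8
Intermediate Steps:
Z(a, F) = sqrt(F**2 + a**2)
(-43019 + 28605)*(19946 + Z(L, 207)) = (-43019 + 28605)*(19946 + sqrt(207**2 + (-180)**2)) = -14414*(19946 + sqrt(42849 + 32400)) = -14414*(19946 + sqrt(75249)) = -14414*(19946 + 9*sqrt(929)) = -287501644 - 129726*sqrt(929)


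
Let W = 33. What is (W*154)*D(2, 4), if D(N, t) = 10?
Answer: 50820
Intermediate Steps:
(W*154)*D(2, 4) = (33*154)*10 = 5082*10 = 50820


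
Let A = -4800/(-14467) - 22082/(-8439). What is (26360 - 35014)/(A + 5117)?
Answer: -1056541010502/625079213015 ≈ -1.6903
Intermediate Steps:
A = 359967494/122087013 (A = -4800*(-1/14467) - 22082*(-1/8439) = 4800/14467 + 22082/8439 = 359967494/122087013 ≈ 2.9485)
(26360 - 35014)/(A + 5117) = (26360 - 35014)/(359967494/122087013 + 5117) = -8654/625079213015/122087013 = -8654*122087013/625079213015 = -1056541010502/625079213015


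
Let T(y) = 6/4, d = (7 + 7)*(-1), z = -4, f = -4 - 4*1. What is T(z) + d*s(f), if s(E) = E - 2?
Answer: 283/2 ≈ 141.50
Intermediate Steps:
f = -8 (f = -4 - 4 = -8)
s(E) = -2 + E
d = -14 (d = 14*(-1) = -14)
T(y) = 3/2 (T(y) = 6*(¼) = 3/2)
T(z) + d*s(f) = 3/2 - 14*(-2 - 8) = 3/2 - 14*(-10) = 3/2 + 140 = 283/2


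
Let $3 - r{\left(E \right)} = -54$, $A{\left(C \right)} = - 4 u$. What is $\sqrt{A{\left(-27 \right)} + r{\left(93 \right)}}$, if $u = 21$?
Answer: $3 i \sqrt{3} \approx 5.1962 i$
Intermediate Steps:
$A{\left(C \right)} = -84$ ($A{\left(C \right)} = \left(-4\right) 21 = -84$)
$r{\left(E \right)} = 57$ ($r{\left(E \right)} = 3 - -54 = 3 + 54 = 57$)
$\sqrt{A{\left(-27 \right)} + r{\left(93 \right)}} = \sqrt{-84 + 57} = \sqrt{-27} = 3 i \sqrt{3}$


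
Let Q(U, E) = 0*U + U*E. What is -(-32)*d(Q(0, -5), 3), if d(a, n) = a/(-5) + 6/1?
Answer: 192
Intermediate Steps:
Q(U, E) = E*U (Q(U, E) = 0 + E*U = E*U)
d(a, n) = 6 - a/5 (d(a, n) = a*(-⅕) + 6*1 = -a/5 + 6 = 6 - a/5)
-(-32)*d(Q(0, -5), 3) = -(-32)*(6 - (-1)*0) = -(-32)*(6 - ⅕*0) = -(-32)*(6 + 0) = -(-32)*6 = -32*(-6) = 192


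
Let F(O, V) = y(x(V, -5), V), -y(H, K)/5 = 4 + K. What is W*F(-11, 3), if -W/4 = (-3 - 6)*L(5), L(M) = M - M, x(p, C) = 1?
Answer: 0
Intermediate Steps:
y(H, K) = -20 - 5*K (y(H, K) = -5*(4 + K) = -20 - 5*K)
L(M) = 0
F(O, V) = -20 - 5*V
W = 0 (W = -4*(-3 - 6)*0 = -(-36)*0 = -4*0 = 0)
W*F(-11, 3) = 0*(-20 - 5*3) = 0*(-20 - 15) = 0*(-35) = 0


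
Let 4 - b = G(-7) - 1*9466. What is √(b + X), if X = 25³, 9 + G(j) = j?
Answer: √25111 ≈ 158.46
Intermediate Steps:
G(j) = -9 + j
b = 9486 (b = 4 - ((-9 - 7) - 1*9466) = 4 - (-16 - 9466) = 4 - 1*(-9482) = 4 + 9482 = 9486)
X = 15625
√(b + X) = √(9486 + 15625) = √25111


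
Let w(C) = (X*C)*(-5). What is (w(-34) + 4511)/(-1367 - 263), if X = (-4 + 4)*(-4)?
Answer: -4511/1630 ≈ -2.7675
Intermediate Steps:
X = 0 (X = 0*(-4) = 0)
w(C) = 0 (w(C) = (0*C)*(-5) = 0*(-5) = 0)
(w(-34) + 4511)/(-1367 - 263) = (0 + 4511)/(-1367 - 263) = 4511/(-1630) = 4511*(-1/1630) = -4511/1630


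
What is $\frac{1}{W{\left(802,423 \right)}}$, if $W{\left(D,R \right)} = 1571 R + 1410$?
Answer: $\frac{1}{665943} \approx 1.5016 \cdot 10^{-6}$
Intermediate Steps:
$W{\left(D,R \right)} = 1410 + 1571 R$
$\frac{1}{W{\left(802,423 \right)}} = \frac{1}{1410 + 1571 \cdot 423} = \frac{1}{1410 + 664533} = \frac{1}{665943}$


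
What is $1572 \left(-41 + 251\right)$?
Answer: $330120$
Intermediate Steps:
$1572 \left(-41 + 251\right) = 1572 \cdot 210 = 330120$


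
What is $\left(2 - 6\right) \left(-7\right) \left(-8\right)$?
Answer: $-224$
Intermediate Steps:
$\left(2 - 6\right) \left(-7\right) \left(-8\right) = \left(-4\right) \left(-7\right) \left(-8\right) = 28 \left(-8\right) = -224$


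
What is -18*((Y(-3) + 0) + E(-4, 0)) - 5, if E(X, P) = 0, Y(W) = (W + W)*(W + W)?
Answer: -653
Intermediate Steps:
Y(W) = 4*W**2 (Y(W) = (2*W)*(2*W) = 4*W**2)
-18*((Y(-3) + 0) + E(-4, 0)) - 5 = -18*((4*(-3)**2 + 0) + 0) - 5 = -18*((4*9 + 0) + 0) - 5 = -18*((36 + 0) + 0) - 5 = -18*(36 + 0) - 5 = -18*36 - 5 = -648 - 5 = -653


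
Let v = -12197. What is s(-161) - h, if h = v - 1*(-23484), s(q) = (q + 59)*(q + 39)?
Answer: 1157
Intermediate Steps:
s(q) = (39 + q)*(59 + q) (s(q) = (59 + q)*(39 + q) = (39 + q)*(59 + q))
h = 11287 (h = -12197 - 1*(-23484) = -12197 + 23484 = 11287)
s(-161) - h = (2301 + (-161)² + 98*(-161)) - 1*11287 = (2301 + 25921 - 15778) - 11287 = 12444 - 11287 = 1157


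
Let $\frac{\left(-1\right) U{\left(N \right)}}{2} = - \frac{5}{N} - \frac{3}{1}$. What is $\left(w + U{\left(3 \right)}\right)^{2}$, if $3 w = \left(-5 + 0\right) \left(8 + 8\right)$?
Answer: $\frac{2704}{9} \approx 300.44$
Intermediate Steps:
$U{\left(N \right)} = 6 + \frac{10}{N}$ ($U{\left(N \right)} = - 2 \left(- \frac{5}{N} - \frac{3}{1}\right) = - 2 \left(- \frac{5}{N} - 3\right) = - 2 \left(-3 - \frac{5}{N}\right) = 6 + \frac{10}{N}$)
$w = - \frac{80}{3}$ ($w = \frac{\left(-5 + 0\right) \left(8 + 8\right)}{3} = \frac{\left(-5\right) 16}{3} = \frac{1}{3} \left(-80\right) = - \frac{80}{3} \approx -26.667$)
$\left(w + U{\left(3 \right)}\right)^{2} = \left(- \frac{80}{3} + \left(6 + \frac{10}{3}\right)\right)^{2} = \left(- \frac{80}{3} + \frac{28}{3}\right)^{2} = \left(- \frac{52}{3}\right)^{2} = \frac{2704}{9}$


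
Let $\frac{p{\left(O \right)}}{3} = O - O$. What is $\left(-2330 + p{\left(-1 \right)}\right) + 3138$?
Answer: $808$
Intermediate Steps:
$p{\left(O \right)} = 0$ ($p{\left(O \right)} = 3 \left(O - O\right) = 3 \cdot 0 = 0$)
$\left(-2330 + p{\left(-1 \right)}\right) + 3138 = \left(-2330 + 0\right) + 3138 = -2330 + 3138 = 808$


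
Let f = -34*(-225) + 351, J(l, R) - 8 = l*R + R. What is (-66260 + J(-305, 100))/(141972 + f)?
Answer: -96652/149973 ≈ -0.64446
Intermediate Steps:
J(l, R) = 8 + R + R*l (J(l, R) = 8 + (l*R + R) = 8 + (R*l + R) = 8 + (R + R*l) = 8 + R + R*l)
f = 8001 (f = 7650 + 351 = 8001)
(-66260 + J(-305, 100))/(141972 + f) = (-66260 + (8 + 100 + 100*(-305)))/(141972 + 8001) = (-66260 + (8 + 100 - 30500))/149973 = (-66260 - 30392)*(1/149973) = -96652*1/149973 = -96652/149973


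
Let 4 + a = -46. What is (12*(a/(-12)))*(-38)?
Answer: -1900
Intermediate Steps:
a = -50 (a = -4 - 46 = -50)
(12*(a/(-12)))*(-38) = (12*(-50/(-12)))*(-38) = (12*(-50*(-1/12)))*(-38) = (12*(25/6))*(-38) = 50*(-38) = -1900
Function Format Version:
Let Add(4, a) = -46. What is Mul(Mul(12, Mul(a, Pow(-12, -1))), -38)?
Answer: -1900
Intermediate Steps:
a = -50 (a = Add(-4, -46) = -50)
Mul(Mul(12, Mul(a, Pow(-12, -1))), -38) = Mul(Mul(12, Mul(-50, Pow(-12, -1))), -38) = Mul(Mul(12, Mul(-50, Rational(-1, 12))), -38) = Mul(Mul(12, Rational(25, 6)), -38) = Mul(50, -38) = -1900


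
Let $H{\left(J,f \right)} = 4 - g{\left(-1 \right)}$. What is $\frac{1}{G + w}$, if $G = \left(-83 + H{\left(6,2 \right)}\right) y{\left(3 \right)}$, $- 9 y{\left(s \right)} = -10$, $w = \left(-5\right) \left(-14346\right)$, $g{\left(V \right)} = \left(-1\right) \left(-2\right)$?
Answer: $\frac{1}{71640} \approx 1.3959 \cdot 10^{-5}$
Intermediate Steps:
$g{\left(V \right)} = 2$
$w = 71730$
$y{\left(s \right)} = \frac{10}{9}$ ($y{\left(s \right)} = \left(- \frac{1}{9}\right) \left(-10\right) = \frac{10}{9}$)
$H{\left(J,f \right)} = 2$ ($H{\left(J,f \right)} = 4 - 2 = 2$)
$G = -90$ ($G = \left(-83 + 2\right) \frac{10}{9} = \left(-81\right) \frac{10}{9} = -90$)
$\frac{1}{G + w} = \frac{1}{-90 + 71730} = \frac{1}{71640}$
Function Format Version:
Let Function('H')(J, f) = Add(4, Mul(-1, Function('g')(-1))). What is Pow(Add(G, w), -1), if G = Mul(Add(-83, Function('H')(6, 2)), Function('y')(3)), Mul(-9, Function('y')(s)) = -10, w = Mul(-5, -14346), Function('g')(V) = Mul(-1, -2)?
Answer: Rational(1, 71640) ≈ 1.3959e-5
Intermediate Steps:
Function('g')(V) = 2
w = 71730
Function('y')(s) = Rational(10, 9) (Function('y')(s) = Mul(Rational(-1, 9), -10) = Rational(10, 9))
Function('H')(J, f) = 2 (Function('H')(J, f) = Add(4, Mul(-1, 2)) = Add(4, -2) = 2)
G = -90 (G = Mul(Add(-83, 2), Rational(10, 9)) = Mul(-81, Rational(10, 9)) = -90)
Pow(Add(G, w), -1) = Pow(Add(-90, 71730), -1) = Pow(71640, -1) = Rational(1, 71640)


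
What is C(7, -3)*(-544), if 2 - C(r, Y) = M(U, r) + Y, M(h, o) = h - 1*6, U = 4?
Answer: -3808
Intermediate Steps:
M(h, o) = -6 + h (M(h, o) = h - 6 = -6 + h)
C(r, Y) = 4 - Y (C(r, Y) = 2 - ((-6 + 4) + Y) = 2 - (-2 + Y) = 2 + (2 - Y) = 4 - Y)
C(7, -3)*(-544) = (4 - 1*(-3))*(-544) = (4 + 3)*(-544) = 7*(-544) = -3808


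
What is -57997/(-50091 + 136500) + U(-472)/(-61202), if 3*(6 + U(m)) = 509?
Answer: -3563674667/5288403618 ≈ -0.67387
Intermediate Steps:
U(m) = 491/3 (U(m) = -6 + (⅓)*509 = -6 + 509/3 = 491/3)
-57997/(-50091 + 136500) + U(-472)/(-61202) = -57997/(-50091 + 136500) + (491/3)/(-61202) = -57997/86409 + (491/3)*(-1/61202) = -57997*1/86409 - 491/183606 = -57997/86409 - 491/183606 = -3563674667/5288403618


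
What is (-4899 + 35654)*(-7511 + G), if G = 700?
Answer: -209472305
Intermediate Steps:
(-4899 + 35654)*(-7511 + G) = (-4899 + 35654)*(-7511 + 700) = 30755*(-6811) = -209472305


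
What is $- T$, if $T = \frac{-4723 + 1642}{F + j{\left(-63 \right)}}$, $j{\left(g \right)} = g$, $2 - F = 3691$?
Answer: $- \frac{3081}{3752} \approx -0.82116$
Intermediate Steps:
$F = -3689$ ($F = 2 - 3691 = -3689$)
$T = \frac{3081}{3752}$ ($T = \frac{-4723 + 1642}{-3689 - 63} = - \frac{3081}{-3752} = \left(-3081\right) \left(- \frac{1}{3752}\right) = \frac{3081}{3752} \approx 0.82116$)
$- T = \left(-1\right) \frac{3081}{3752} = - \frac{3081}{3752}$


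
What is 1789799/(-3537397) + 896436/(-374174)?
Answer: -1920373134059/661800992539 ≈ -2.9017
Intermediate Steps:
1789799/(-3537397) + 896436/(-374174) = 1789799*(-1/3537397) + 896436*(-1/374174) = -1789799/3537397 - 448218/187087 = -1920373134059/661800992539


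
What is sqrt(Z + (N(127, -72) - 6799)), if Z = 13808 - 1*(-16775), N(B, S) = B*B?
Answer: sqrt(39913) ≈ 199.78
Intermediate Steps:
N(B, S) = B**2
Z = 30583 (Z = 13808 + 16775 = 30583)
sqrt(Z + (N(127, -72) - 6799)) = sqrt(30583 + (127**2 - 6799)) = sqrt(30583 + (16129 - 6799)) = sqrt(30583 + 9330) = sqrt(39913)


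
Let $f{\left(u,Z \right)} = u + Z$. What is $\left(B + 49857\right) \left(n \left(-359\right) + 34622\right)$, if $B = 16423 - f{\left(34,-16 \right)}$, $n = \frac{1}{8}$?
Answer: $\frac{9164597827}{4} \approx 2.2912 \cdot 10^{9}$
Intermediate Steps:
$n = \frac{1}{8} \approx 0.125$
$f{\left(u,Z \right)} = Z + u$
$B = 16405$ ($B = 16423 - \left(-16 + 34\right) = 16423 - 18 = 16405$)
$\left(B + 49857\right) \left(n \left(-359\right) + 34622\right) = \left(16405 + 49857\right) \left(\frac{1}{8} \left(-359\right) + 34622\right) = 66262 \left(- \frac{359}{8} + 34622\right) = 66262 \cdot \frac{276617}{8} = \frac{9164597827}{4}$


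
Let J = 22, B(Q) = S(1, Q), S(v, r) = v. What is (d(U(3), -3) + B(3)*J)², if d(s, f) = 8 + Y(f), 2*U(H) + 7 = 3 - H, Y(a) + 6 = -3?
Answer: 441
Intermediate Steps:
Y(a) = -9 (Y(a) = -6 - 3 = -9)
B(Q) = 1
U(H) = -2 - H/2 (U(H) = -7/2 + (3 - H)/2 = -7/2 + (3/2 - H/2) = -2 - H/2)
d(s, f) = -1 (d(s, f) = 8 - 9 = -1)
(d(U(3), -3) + B(3)*J)² = (-1 + 1*22)² = (-1 + 22)² = 21² = 441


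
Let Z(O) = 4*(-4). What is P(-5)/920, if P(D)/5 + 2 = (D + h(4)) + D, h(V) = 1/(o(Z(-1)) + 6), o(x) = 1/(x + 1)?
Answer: -1053/16376 ≈ -0.064301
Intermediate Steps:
Z(O) = -16
o(x) = 1/(1 + x)
h(V) = 15/89 (h(V) = 1/(1/(1 - 16) + 6) = 1/(1/(-15) + 6) = 1/(-1/15 + 6) = 1/(89/15) = 15/89)
P(D) = -815/89 + 10*D (P(D) = -10 + 5*((D + 15/89) + D) = -10 + 5*((15/89 + D) + D) = -10 + 5*(15/89 + 2*D) = -10 + (75/89 + 10*D) = -815/89 + 10*D)
P(-5)/920 = (-815/89 + 10*(-5))/920 = (-815/89 - 50)*(1/920) = -5265/89*1/920 = -1053/16376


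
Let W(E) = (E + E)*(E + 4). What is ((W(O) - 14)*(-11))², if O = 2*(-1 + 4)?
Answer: 1359556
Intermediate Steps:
O = 6 (O = 2*3 = 6)
W(E) = 2*E*(4 + E) (W(E) = (2*E)*(4 + E) = 2*E*(4 + E))
((W(O) - 14)*(-11))² = ((2*6*(4 + 6) - 14)*(-11))² = ((2*6*10 - 14)*(-11))² = ((120 - 14)*(-11))² = (106*(-11))² = (-1166)² = 1359556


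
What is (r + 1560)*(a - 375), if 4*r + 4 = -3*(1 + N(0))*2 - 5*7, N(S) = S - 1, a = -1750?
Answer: -13177125/4 ≈ -3.2943e+6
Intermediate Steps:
N(S) = -1 + S
r = -39/4 (r = -1 + (-3*(1 + (-1 + 0))*2 - 5*7)/4 = -1 + (-3*(1 - 1)*2 - 35)/4 = -1 + (-0*2 - 35)/4 = -1 + (-3*0 - 35)/4 = -1 + (0 - 35)/4 = -1 + (¼)*(-35) = -1 - 35/4 = -39/4 ≈ -9.7500)
(r + 1560)*(a - 375) = (-39/4 + 1560)*(-1750 - 375) = (6201/4)*(-2125) = -13177125/4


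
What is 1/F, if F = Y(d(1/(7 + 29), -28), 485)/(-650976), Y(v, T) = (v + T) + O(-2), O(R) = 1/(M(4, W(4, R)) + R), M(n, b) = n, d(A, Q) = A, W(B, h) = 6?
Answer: -23435136/17479 ≈ -1340.8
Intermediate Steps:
O(R) = 1/(4 + R)
Y(v, T) = 1/2 + T + v (Y(v, T) = (v + T) + 1/(4 - 2) = (T + v) + 1/2 = 1/2 + T + v)
F = -17479/23435136 (F = (1/2 + 485 + 1/(7 + 29))/(-650976) = (1/2 + 485 + 1/36)*(-1/650976) = (17479/36)*(-1/650976) = -17479/23435136 ≈ -0.00074585)
1/F = 1/(-17479/23435136) = -23435136/17479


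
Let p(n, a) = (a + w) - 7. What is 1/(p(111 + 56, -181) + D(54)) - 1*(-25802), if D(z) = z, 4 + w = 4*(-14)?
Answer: 5005587/194 ≈ 25802.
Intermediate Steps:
w = -60 (w = -4 + 4*(-14) = -4 - 56 = -60)
p(n, a) = -67 + a (p(n, a) = (a - 60) - 7 = (-60 + a) - 7 = -67 + a)
1/(p(111 + 56, -181) + D(54)) - 1*(-25802) = 1/((-67 - 181) + 54) - 1*(-25802) = 1/(-248 + 54) + 25802 = 1/(-194) + 25802 = -1/194 + 25802 = 5005587/194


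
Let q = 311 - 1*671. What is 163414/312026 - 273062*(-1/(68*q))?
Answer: -20300517223/1909599120 ≈ -10.631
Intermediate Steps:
q = -360 (q = 311 - 671 = -360)
163414/312026 - 273062*(-1/(68*q)) = 163414/312026 - 273062/((-68*(-360))) = 163414*(1/312026) - 273062/24480 = 81707/156013 - 273062*1/24480 = 81707/156013 - 136531/12240 = -20300517223/1909599120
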